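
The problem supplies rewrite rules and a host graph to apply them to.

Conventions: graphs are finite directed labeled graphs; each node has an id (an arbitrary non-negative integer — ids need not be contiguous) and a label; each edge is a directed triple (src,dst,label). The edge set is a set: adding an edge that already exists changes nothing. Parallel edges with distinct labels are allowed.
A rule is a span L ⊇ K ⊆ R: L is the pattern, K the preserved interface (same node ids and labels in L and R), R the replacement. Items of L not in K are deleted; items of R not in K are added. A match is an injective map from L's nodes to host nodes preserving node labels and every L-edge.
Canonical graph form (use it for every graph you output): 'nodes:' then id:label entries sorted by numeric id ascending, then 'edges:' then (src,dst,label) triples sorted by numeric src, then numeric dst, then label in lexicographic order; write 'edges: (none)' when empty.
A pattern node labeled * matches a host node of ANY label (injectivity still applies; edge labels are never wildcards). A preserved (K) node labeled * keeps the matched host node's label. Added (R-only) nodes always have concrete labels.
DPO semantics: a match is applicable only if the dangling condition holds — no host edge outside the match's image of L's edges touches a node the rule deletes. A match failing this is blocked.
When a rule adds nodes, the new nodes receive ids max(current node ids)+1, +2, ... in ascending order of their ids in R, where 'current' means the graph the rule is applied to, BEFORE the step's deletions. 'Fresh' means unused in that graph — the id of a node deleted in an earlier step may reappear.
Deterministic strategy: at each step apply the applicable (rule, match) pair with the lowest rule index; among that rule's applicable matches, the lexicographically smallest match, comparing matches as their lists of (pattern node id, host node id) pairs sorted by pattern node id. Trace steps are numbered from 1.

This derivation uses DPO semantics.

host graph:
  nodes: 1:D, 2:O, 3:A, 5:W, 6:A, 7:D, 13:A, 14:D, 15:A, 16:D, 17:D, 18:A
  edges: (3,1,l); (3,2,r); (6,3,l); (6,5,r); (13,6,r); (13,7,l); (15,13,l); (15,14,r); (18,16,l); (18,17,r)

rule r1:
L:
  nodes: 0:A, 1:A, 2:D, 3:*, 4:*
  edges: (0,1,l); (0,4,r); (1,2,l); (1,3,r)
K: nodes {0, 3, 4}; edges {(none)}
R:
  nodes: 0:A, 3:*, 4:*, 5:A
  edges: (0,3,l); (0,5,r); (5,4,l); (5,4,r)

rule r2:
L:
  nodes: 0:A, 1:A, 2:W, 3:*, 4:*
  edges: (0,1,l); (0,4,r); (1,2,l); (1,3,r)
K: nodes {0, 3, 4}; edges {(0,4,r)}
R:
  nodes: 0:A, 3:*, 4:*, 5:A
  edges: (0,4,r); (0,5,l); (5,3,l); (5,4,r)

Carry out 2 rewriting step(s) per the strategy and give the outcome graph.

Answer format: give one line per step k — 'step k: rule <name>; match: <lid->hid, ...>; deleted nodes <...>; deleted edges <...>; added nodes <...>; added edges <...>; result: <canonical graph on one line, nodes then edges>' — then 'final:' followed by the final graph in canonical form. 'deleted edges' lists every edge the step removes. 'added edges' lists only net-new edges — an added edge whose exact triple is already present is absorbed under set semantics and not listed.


step 1: rule r1; match: 0->6, 1->3, 2->1, 3->2, 4->5; deleted nodes 1, 3; deleted edges (3,1,l); (3,2,r); (6,3,l); (6,5,r); added nodes 19; added edges (6,2,l); (6,19,r); (19,5,l); (19,5,r); result: nodes: 2:O, 5:W, 6:A, 7:D, 13:A, 14:D, 15:A, 16:D, 17:D, 18:A, 19:A edges: (6,2,l); (6,19,r); (13,6,r); (13,7,l); (15,13,l); (15,14,r); (18,16,l); (18,17,r); (19,5,l); (19,5,r)
step 2: rule r1; match: 0->15, 1->13, 2->7, 3->6, 4->14; deleted nodes 7, 13; deleted edges (13,6,r); (13,7,l); (15,13,l); (15,14,r); added nodes 20; added edges (15,6,l); (15,20,r); (20,14,l); (20,14,r); result: nodes: 2:O, 5:W, 6:A, 14:D, 15:A, 16:D, 17:D, 18:A, 19:A, 20:A edges: (6,2,l); (6,19,r); (15,6,l); (15,20,r); (18,16,l); (18,17,r); (19,5,l); (19,5,r); (20,14,l); (20,14,r)
final:
nodes: 2:O, 5:W, 6:A, 14:D, 15:A, 16:D, 17:D, 18:A, 19:A, 20:A
edges: (6,2,l); (6,19,r); (15,6,l); (15,20,r); (18,16,l); (18,17,r); (19,5,l); (19,5,r); (20,14,l); (20,14,r)


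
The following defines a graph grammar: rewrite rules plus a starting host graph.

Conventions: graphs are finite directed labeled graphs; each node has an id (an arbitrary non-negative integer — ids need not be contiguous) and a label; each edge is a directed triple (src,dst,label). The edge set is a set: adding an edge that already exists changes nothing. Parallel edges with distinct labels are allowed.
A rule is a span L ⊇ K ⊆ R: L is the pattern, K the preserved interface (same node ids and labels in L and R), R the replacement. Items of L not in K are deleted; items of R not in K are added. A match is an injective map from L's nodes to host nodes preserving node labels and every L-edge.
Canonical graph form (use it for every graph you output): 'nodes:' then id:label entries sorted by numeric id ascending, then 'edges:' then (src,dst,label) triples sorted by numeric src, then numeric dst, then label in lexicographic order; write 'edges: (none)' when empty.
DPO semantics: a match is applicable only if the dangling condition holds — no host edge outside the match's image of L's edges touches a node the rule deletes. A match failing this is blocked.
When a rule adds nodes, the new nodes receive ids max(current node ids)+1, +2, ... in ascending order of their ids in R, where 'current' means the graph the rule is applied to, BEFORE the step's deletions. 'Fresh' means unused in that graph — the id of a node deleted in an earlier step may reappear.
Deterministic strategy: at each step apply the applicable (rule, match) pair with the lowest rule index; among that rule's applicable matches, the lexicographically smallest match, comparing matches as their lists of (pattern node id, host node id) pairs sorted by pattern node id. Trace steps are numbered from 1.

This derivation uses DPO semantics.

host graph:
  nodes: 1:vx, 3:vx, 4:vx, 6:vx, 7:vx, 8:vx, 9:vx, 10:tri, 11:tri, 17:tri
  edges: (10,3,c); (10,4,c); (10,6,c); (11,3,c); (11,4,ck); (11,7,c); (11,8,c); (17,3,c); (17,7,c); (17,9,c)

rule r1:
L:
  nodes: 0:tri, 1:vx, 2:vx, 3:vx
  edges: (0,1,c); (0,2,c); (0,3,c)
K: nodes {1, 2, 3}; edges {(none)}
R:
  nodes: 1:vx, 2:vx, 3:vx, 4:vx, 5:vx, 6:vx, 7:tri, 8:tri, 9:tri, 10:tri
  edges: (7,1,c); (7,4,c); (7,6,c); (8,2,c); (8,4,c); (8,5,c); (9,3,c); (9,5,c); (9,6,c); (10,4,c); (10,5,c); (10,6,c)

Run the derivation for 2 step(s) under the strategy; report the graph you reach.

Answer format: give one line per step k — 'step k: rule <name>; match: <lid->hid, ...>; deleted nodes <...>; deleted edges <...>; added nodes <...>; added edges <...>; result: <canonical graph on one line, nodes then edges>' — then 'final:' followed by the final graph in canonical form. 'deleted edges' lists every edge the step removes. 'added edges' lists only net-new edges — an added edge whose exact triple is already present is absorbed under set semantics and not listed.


step 1: rule r1; match: 0->10, 1->3, 2->4, 3->6; deleted nodes 10; deleted edges (10,3,c); (10,4,c); (10,6,c); added nodes 18, 19, 20, 21, 22, 23, 24; added edges (21,3,c); (21,18,c); (21,20,c); (22,4,c); (22,18,c); (22,19,c); (23,6,c); (23,19,c); (23,20,c); (24,18,c); (24,19,c); (24,20,c); result: nodes: 1:vx, 3:vx, 4:vx, 6:vx, 7:vx, 8:vx, 9:vx, 11:tri, 17:tri, 18:vx, 19:vx, 20:vx, 21:tri, 22:tri, 23:tri, 24:tri edges: (11,3,c); (11,4,ck); (11,7,c); (11,8,c); (17,3,c); (17,7,c); (17,9,c); (21,3,c); (21,18,c); (21,20,c); (22,4,c); (22,18,c); (22,19,c); (23,6,c); (23,19,c); (23,20,c); (24,18,c); (24,19,c); (24,20,c)
step 2: rule r1; match: 0->17, 1->3, 2->7, 3->9; deleted nodes 17; deleted edges (17,3,c); (17,7,c); (17,9,c); added nodes 25, 26, 27, 28, 29, 30, 31; added edges (28,3,c); (28,25,c); (28,27,c); (29,7,c); (29,25,c); (29,26,c); (30,9,c); (30,26,c); (30,27,c); (31,25,c); (31,26,c); (31,27,c); result: nodes: 1:vx, 3:vx, 4:vx, 6:vx, 7:vx, 8:vx, 9:vx, 11:tri, 18:vx, 19:vx, 20:vx, 21:tri, 22:tri, 23:tri, 24:tri, 25:vx, 26:vx, 27:vx, 28:tri, 29:tri, 30:tri, 31:tri edges: (11,3,c); (11,4,ck); (11,7,c); (11,8,c); (21,3,c); (21,18,c); (21,20,c); (22,4,c); (22,18,c); (22,19,c); (23,6,c); (23,19,c); (23,20,c); (24,18,c); (24,19,c); (24,20,c); (28,3,c); (28,25,c); (28,27,c); (29,7,c); (29,25,c); (29,26,c); (30,9,c); (30,26,c); (30,27,c); (31,25,c); (31,26,c); (31,27,c)
final:
nodes: 1:vx, 3:vx, 4:vx, 6:vx, 7:vx, 8:vx, 9:vx, 11:tri, 18:vx, 19:vx, 20:vx, 21:tri, 22:tri, 23:tri, 24:tri, 25:vx, 26:vx, 27:vx, 28:tri, 29:tri, 30:tri, 31:tri
edges: (11,3,c); (11,4,ck); (11,7,c); (11,8,c); (21,3,c); (21,18,c); (21,20,c); (22,4,c); (22,18,c); (22,19,c); (23,6,c); (23,19,c); (23,20,c); (24,18,c); (24,19,c); (24,20,c); (28,3,c); (28,25,c); (28,27,c); (29,7,c); (29,25,c); (29,26,c); (30,9,c); (30,26,c); (30,27,c); (31,25,c); (31,26,c); (31,27,c)


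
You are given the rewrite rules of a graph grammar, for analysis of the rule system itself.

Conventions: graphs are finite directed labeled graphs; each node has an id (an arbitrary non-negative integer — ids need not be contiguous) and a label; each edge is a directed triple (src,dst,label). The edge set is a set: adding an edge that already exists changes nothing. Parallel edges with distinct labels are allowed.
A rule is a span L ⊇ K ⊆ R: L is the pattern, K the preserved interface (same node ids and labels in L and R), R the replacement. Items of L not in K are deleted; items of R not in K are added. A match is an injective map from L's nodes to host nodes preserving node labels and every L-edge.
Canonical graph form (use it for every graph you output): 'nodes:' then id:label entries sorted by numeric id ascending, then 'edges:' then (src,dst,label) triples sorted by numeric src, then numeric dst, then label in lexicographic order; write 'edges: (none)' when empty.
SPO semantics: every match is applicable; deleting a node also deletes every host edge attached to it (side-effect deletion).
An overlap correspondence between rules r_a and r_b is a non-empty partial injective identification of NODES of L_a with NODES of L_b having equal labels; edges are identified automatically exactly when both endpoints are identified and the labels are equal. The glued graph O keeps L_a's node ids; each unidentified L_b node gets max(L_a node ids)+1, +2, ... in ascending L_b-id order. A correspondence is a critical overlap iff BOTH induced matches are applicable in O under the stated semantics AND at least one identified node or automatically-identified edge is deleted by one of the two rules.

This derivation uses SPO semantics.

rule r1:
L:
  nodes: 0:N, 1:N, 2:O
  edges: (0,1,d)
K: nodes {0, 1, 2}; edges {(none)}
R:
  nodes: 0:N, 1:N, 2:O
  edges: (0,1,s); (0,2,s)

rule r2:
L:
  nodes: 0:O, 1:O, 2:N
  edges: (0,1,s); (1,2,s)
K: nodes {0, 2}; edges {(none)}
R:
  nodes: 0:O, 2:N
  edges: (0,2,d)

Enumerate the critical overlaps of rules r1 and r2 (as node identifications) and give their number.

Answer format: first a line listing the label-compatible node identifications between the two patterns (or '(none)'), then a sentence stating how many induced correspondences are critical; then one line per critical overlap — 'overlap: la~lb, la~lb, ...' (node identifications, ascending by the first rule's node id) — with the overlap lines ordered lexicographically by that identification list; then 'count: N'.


label-compatible node identifications between L(r1) and L(r2): 0~2, 1~2, 2~0, 2~1
3 of the induced correspondences are critical overlaps of r1 and r2.
overlap: 0~2, 2~1
overlap: 1~2, 2~1
overlap: 2~1
count: 3


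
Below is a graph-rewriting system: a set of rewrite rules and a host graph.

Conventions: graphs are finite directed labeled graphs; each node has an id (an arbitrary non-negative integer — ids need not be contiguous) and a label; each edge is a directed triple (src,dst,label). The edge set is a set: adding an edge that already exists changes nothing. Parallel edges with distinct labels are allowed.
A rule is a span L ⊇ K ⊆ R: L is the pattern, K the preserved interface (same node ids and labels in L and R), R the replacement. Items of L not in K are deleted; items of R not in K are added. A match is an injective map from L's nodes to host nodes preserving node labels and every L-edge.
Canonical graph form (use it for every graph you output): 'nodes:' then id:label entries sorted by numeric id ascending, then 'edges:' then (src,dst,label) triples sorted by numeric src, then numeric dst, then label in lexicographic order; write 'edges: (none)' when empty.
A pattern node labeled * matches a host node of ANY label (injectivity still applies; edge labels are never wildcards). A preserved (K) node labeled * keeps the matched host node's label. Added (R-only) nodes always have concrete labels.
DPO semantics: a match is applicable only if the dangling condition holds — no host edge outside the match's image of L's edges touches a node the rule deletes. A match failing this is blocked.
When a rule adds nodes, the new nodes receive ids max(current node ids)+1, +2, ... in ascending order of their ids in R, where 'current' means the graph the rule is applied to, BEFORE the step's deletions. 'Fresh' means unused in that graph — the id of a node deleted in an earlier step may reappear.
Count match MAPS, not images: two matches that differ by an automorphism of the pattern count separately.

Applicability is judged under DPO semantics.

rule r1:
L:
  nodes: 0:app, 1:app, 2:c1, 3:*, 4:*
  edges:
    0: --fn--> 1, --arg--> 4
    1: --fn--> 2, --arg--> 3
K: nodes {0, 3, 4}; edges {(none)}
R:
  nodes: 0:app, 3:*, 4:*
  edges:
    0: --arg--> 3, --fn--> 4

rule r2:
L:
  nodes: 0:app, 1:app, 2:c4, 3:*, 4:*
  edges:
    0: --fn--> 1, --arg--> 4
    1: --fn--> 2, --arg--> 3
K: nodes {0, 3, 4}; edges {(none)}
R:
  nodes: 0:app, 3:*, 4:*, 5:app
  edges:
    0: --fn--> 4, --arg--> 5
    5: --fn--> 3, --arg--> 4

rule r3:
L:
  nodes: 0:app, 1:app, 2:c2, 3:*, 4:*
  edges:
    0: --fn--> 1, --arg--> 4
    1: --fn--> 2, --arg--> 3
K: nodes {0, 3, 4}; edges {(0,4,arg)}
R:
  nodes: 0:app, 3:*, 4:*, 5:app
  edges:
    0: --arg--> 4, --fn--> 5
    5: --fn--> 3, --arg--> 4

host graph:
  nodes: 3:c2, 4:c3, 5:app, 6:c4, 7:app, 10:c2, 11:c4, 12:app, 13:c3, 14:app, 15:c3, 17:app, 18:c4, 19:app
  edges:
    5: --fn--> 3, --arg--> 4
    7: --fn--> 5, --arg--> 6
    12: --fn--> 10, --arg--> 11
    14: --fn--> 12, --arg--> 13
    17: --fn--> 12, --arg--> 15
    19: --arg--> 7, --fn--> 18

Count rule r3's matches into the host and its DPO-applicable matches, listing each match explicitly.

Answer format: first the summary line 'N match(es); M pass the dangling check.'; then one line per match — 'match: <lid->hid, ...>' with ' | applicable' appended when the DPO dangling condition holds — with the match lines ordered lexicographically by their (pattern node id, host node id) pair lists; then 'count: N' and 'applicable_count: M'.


3 match(es); 1 pass the dangling check.
match: 0->7, 1->5, 2->3, 3->4, 4->6 | applicable
match: 0->14, 1->12, 2->10, 3->11, 4->13
match: 0->17, 1->12, 2->10, 3->11, 4->15
count: 3
applicable_count: 1


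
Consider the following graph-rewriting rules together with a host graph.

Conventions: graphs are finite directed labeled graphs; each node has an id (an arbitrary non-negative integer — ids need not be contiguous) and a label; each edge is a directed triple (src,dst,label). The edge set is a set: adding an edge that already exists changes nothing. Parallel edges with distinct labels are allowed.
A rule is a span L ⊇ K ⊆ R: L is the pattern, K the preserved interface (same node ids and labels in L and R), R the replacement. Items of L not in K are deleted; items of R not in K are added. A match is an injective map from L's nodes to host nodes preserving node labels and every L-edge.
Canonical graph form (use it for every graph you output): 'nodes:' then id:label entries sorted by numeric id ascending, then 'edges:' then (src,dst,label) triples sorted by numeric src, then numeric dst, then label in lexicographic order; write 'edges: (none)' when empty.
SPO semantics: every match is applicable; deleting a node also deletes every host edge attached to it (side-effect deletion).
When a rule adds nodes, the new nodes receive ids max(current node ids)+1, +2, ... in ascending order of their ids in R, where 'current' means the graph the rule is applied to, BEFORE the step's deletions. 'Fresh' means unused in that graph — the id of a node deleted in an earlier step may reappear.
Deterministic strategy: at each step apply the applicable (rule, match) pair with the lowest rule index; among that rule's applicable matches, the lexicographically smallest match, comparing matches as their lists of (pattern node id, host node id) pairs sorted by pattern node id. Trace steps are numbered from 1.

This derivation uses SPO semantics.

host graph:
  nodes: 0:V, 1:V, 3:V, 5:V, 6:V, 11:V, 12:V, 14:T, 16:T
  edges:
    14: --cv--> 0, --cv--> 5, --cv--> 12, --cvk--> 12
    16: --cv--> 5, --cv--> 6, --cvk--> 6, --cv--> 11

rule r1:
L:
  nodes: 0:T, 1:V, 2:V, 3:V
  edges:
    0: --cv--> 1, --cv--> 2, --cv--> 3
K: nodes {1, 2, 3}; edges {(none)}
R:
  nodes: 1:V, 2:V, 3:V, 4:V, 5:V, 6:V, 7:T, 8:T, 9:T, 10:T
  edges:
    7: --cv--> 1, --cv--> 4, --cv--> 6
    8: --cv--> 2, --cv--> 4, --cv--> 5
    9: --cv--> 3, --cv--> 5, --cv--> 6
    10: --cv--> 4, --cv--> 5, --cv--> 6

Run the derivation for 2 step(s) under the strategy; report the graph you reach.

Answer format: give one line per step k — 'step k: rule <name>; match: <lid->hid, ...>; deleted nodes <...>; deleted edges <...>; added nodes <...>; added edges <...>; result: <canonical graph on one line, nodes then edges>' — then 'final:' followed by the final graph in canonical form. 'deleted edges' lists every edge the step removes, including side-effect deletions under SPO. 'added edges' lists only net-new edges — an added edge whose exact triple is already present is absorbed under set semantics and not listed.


step 1: rule r1; match: 0->14, 1->0, 2->5, 3->12; deleted nodes 14; deleted edges (14,0,cv); (14,5,cv); (14,12,cv); (14,12,cvk); added nodes 17, 18, 19, 20, 21, 22, 23; added edges (20,0,cv); (20,17,cv); (20,19,cv); (21,5,cv); (21,17,cv); (21,18,cv); (22,12,cv); (22,18,cv); (22,19,cv); (23,17,cv); (23,18,cv); (23,19,cv); result: nodes: 0:V, 1:V, 3:V, 5:V, 6:V, 11:V, 12:V, 16:T, 17:V, 18:V, 19:V, 20:T, 21:T, 22:T, 23:T edges: (16,5,cv); (16,6,cv); (16,6,cvk); (16,11,cv); (20,0,cv); (20,17,cv); (20,19,cv); (21,5,cv); (21,17,cv); (21,18,cv); (22,12,cv); (22,18,cv); (22,19,cv); (23,17,cv); (23,18,cv); (23,19,cv)
step 2: rule r1; match: 0->16, 1->5, 2->6, 3->11; deleted nodes 16; deleted edges (16,5,cv); (16,6,cv); (16,6,cvk); (16,11,cv); added nodes 24, 25, 26, 27, 28, 29, 30; added edges (27,5,cv); (27,24,cv); (27,26,cv); (28,6,cv); (28,24,cv); (28,25,cv); (29,11,cv); (29,25,cv); (29,26,cv); (30,24,cv); (30,25,cv); (30,26,cv); result: nodes: 0:V, 1:V, 3:V, 5:V, 6:V, 11:V, 12:V, 17:V, 18:V, 19:V, 20:T, 21:T, 22:T, 23:T, 24:V, 25:V, 26:V, 27:T, 28:T, 29:T, 30:T edges: (20,0,cv); (20,17,cv); (20,19,cv); (21,5,cv); (21,17,cv); (21,18,cv); (22,12,cv); (22,18,cv); (22,19,cv); (23,17,cv); (23,18,cv); (23,19,cv); (27,5,cv); (27,24,cv); (27,26,cv); (28,6,cv); (28,24,cv); (28,25,cv); (29,11,cv); (29,25,cv); (29,26,cv); (30,24,cv); (30,25,cv); (30,26,cv)
final:
nodes: 0:V, 1:V, 3:V, 5:V, 6:V, 11:V, 12:V, 17:V, 18:V, 19:V, 20:T, 21:T, 22:T, 23:T, 24:V, 25:V, 26:V, 27:T, 28:T, 29:T, 30:T
edges: (20,0,cv); (20,17,cv); (20,19,cv); (21,5,cv); (21,17,cv); (21,18,cv); (22,12,cv); (22,18,cv); (22,19,cv); (23,17,cv); (23,18,cv); (23,19,cv); (27,5,cv); (27,24,cv); (27,26,cv); (28,6,cv); (28,24,cv); (28,25,cv); (29,11,cv); (29,25,cv); (29,26,cv); (30,24,cv); (30,25,cv); (30,26,cv)


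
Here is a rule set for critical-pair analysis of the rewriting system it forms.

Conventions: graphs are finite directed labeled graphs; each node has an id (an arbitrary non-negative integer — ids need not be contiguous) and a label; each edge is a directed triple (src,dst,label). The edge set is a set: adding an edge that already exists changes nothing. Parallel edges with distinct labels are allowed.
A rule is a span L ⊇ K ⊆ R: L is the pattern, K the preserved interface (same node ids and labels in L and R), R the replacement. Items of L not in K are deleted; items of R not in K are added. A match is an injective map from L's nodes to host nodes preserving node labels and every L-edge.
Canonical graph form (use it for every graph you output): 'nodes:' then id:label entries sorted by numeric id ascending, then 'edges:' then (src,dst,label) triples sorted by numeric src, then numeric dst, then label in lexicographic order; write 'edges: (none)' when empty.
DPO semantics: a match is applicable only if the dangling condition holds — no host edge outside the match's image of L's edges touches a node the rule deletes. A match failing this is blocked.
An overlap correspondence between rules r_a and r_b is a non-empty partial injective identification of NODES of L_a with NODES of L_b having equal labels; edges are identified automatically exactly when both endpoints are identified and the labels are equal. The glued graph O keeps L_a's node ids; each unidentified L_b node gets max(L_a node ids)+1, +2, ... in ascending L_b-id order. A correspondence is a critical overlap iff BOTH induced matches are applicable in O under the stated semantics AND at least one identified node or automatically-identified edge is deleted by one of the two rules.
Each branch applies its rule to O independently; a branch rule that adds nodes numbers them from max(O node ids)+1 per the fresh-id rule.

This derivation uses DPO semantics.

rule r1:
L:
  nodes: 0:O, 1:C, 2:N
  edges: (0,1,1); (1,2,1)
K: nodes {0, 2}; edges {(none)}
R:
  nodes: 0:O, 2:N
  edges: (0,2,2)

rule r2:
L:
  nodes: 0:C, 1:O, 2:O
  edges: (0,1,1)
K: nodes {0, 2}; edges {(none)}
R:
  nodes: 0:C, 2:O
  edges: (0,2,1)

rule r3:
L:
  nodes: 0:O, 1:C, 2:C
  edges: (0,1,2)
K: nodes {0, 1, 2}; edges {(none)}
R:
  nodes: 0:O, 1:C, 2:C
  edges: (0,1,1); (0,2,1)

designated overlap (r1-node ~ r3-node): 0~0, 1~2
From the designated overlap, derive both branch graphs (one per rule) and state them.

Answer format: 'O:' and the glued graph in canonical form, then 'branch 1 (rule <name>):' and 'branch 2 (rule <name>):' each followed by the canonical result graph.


O:
nodes: 0:O, 1:C, 2:N, 3:C
edges: (0,1,1); (0,3,2); (1,2,1)
branch 1 (rule r1):
nodes: 0:O, 2:N, 3:C
edges: (0,2,2); (0,3,2)
branch 2 (rule r3):
nodes: 0:O, 1:C, 2:N, 3:C
edges: (0,1,1); (0,3,1); (1,2,1)


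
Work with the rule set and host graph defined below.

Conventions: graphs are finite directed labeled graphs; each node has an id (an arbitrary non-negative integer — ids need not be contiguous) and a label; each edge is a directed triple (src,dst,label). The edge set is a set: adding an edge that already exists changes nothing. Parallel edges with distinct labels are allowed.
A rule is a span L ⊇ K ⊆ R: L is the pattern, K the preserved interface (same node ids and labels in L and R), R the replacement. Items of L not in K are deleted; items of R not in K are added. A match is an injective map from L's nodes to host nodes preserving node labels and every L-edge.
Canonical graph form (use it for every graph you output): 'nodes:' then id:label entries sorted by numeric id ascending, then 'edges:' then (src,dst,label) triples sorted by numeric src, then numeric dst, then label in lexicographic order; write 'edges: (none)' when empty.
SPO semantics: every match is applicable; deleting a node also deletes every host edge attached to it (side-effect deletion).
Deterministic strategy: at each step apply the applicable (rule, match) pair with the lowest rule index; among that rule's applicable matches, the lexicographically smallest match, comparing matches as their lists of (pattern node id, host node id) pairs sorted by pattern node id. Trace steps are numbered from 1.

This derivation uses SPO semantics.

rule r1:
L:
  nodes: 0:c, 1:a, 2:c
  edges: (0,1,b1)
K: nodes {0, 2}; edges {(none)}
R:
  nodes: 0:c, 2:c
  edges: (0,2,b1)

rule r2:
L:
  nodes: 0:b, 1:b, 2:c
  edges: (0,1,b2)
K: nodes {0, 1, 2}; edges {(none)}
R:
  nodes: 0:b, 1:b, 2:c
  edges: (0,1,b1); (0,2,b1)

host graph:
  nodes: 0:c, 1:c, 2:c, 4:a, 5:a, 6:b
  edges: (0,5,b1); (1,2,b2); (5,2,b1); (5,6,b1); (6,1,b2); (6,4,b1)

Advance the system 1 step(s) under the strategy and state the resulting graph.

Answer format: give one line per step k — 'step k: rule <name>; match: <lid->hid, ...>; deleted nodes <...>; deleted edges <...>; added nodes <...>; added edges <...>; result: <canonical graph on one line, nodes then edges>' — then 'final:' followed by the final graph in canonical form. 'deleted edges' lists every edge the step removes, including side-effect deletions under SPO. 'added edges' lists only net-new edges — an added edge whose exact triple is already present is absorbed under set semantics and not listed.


step 1: rule r1; match: 0->0, 1->5, 2->1; deleted nodes 5; deleted edges (0,5,b1); (5,2,b1); (5,6,b1); added nodes (none); added edges (0,1,b1); result: nodes: 0:c, 1:c, 2:c, 4:a, 6:b edges: (0,1,b1); (1,2,b2); (6,1,b2); (6,4,b1)
final:
nodes: 0:c, 1:c, 2:c, 4:a, 6:b
edges: (0,1,b1); (1,2,b2); (6,1,b2); (6,4,b1)


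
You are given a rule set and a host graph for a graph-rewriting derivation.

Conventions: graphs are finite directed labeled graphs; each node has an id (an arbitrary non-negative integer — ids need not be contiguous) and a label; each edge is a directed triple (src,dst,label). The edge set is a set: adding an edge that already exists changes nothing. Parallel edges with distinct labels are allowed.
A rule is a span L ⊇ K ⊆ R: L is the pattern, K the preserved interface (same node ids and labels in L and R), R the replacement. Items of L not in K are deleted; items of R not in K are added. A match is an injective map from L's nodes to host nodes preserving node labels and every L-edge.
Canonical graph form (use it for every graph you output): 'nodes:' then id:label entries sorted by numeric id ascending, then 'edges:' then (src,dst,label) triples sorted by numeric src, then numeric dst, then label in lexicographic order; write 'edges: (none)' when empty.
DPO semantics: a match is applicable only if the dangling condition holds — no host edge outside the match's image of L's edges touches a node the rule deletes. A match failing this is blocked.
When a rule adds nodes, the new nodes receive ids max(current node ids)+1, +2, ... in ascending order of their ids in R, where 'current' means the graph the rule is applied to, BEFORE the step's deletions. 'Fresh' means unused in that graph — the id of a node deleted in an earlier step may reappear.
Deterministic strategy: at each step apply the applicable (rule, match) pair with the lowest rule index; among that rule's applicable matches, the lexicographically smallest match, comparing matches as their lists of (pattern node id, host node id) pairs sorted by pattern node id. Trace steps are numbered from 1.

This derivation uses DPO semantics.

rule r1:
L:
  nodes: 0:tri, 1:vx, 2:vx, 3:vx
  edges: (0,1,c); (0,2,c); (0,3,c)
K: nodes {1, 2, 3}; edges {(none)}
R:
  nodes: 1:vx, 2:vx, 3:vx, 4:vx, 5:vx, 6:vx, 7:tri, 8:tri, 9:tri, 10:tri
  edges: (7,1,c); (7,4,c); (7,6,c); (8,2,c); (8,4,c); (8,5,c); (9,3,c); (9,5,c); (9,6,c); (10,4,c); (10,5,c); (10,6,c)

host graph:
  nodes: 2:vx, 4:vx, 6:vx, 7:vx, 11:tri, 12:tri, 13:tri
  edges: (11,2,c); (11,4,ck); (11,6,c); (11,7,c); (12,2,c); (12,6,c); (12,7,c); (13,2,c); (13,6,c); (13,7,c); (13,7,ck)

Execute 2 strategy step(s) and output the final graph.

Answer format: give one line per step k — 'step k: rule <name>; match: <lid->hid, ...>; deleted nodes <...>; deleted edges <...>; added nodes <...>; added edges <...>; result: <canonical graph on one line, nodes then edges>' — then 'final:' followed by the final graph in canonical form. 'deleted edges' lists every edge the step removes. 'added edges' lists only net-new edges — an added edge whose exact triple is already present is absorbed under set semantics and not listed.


step 1: rule r1; match: 0->12, 1->2, 2->6, 3->7; deleted nodes 12; deleted edges (12,2,c); (12,6,c); (12,7,c); added nodes 14, 15, 16, 17, 18, 19, 20; added edges (17,2,c); (17,14,c); (17,16,c); (18,6,c); (18,14,c); (18,15,c); (19,7,c); (19,15,c); (19,16,c); (20,14,c); (20,15,c); (20,16,c); result: nodes: 2:vx, 4:vx, 6:vx, 7:vx, 11:tri, 13:tri, 14:vx, 15:vx, 16:vx, 17:tri, 18:tri, 19:tri, 20:tri edges: (11,2,c); (11,4,ck); (11,6,c); (11,7,c); (13,2,c); (13,6,c); (13,7,c); (13,7,ck); (17,2,c); (17,14,c); (17,16,c); (18,6,c); (18,14,c); (18,15,c); (19,7,c); (19,15,c); (19,16,c); (20,14,c); (20,15,c); (20,16,c)
step 2: rule r1; match: 0->17, 1->2, 2->14, 3->16; deleted nodes 17; deleted edges (17,2,c); (17,14,c); (17,16,c); added nodes 21, 22, 23, 24, 25, 26, 27; added edges (24,2,c); (24,21,c); (24,23,c); (25,14,c); (25,21,c); (25,22,c); (26,16,c); (26,22,c); (26,23,c); (27,21,c); (27,22,c); (27,23,c); result: nodes: 2:vx, 4:vx, 6:vx, 7:vx, 11:tri, 13:tri, 14:vx, 15:vx, 16:vx, 18:tri, 19:tri, 20:tri, 21:vx, 22:vx, 23:vx, 24:tri, 25:tri, 26:tri, 27:tri edges: (11,2,c); (11,4,ck); (11,6,c); (11,7,c); (13,2,c); (13,6,c); (13,7,c); (13,7,ck); (18,6,c); (18,14,c); (18,15,c); (19,7,c); (19,15,c); (19,16,c); (20,14,c); (20,15,c); (20,16,c); (24,2,c); (24,21,c); (24,23,c); (25,14,c); (25,21,c); (25,22,c); (26,16,c); (26,22,c); (26,23,c); (27,21,c); (27,22,c); (27,23,c)
final:
nodes: 2:vx, 4:vx, 6:vx, 7:vx, 11:tri, 13:tri, 14:vx, 15:vx, 16:vx, 18:tri, 19:tri, 20:tri, 21:vx, 22:vx, 23:vx, 24:tri, 25:tri, 26:tri, 27:tri
edges: (11,2,c); (11,4,ck); (11,6,c); (11,7,c); (13,2,c); (13,6,c); (13,7,c); (13,7,ck); (18,6,c); (18,14,c); (18,15,c); (19,7,c); (19,15,c); (19,16,c); (20,14,c); (20,15,c); (20,16,c); (24,2,c); (24,21,c); (24,23,c); (25,14,c); (25,21,c); (25,22,c); (26,16,c); (26,22,c); (26,23,c); (27,21,c); (27,22,c); (27,23,c)


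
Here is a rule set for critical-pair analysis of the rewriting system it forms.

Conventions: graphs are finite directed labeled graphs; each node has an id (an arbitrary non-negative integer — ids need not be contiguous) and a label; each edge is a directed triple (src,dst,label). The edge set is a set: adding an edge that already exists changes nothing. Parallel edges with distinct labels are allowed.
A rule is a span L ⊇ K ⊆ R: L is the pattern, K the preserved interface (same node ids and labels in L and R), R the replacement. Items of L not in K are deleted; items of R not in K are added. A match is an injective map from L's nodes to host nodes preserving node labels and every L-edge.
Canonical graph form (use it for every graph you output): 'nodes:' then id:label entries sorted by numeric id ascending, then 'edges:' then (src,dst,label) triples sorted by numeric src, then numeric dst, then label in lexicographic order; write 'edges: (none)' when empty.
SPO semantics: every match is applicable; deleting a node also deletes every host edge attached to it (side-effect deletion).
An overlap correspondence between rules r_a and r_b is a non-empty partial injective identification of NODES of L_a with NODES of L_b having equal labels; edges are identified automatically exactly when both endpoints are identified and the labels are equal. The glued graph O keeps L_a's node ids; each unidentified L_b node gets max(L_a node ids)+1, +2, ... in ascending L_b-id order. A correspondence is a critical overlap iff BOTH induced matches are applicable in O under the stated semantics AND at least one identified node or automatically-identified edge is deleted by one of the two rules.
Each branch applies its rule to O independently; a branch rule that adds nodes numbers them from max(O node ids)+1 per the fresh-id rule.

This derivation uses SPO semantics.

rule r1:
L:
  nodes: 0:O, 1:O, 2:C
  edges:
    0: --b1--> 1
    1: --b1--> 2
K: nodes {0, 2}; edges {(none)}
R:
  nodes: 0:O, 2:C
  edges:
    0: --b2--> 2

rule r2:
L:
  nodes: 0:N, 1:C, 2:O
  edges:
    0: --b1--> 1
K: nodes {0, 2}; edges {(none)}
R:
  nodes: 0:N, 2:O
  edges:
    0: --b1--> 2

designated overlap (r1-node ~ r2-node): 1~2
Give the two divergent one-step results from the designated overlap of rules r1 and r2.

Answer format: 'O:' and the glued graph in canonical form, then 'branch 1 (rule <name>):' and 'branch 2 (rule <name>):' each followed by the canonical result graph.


O:
nodes: 0:O, 1:O, 2:C, 3:N, 4:C
edges: (0,1,b1); (1,2,b1); (3,4,b1)
branch 1 (rule r1):
nodes: 0:O, 2:C, 3:N, 4:C
edges: (0,2,b2); (3,4,b1)
branch 2 (rule r2):
nodes: 0:O, 1:O, 2:C, 3:N
edges: (0,1,b1); (1,2,b1); (3,1,b1)


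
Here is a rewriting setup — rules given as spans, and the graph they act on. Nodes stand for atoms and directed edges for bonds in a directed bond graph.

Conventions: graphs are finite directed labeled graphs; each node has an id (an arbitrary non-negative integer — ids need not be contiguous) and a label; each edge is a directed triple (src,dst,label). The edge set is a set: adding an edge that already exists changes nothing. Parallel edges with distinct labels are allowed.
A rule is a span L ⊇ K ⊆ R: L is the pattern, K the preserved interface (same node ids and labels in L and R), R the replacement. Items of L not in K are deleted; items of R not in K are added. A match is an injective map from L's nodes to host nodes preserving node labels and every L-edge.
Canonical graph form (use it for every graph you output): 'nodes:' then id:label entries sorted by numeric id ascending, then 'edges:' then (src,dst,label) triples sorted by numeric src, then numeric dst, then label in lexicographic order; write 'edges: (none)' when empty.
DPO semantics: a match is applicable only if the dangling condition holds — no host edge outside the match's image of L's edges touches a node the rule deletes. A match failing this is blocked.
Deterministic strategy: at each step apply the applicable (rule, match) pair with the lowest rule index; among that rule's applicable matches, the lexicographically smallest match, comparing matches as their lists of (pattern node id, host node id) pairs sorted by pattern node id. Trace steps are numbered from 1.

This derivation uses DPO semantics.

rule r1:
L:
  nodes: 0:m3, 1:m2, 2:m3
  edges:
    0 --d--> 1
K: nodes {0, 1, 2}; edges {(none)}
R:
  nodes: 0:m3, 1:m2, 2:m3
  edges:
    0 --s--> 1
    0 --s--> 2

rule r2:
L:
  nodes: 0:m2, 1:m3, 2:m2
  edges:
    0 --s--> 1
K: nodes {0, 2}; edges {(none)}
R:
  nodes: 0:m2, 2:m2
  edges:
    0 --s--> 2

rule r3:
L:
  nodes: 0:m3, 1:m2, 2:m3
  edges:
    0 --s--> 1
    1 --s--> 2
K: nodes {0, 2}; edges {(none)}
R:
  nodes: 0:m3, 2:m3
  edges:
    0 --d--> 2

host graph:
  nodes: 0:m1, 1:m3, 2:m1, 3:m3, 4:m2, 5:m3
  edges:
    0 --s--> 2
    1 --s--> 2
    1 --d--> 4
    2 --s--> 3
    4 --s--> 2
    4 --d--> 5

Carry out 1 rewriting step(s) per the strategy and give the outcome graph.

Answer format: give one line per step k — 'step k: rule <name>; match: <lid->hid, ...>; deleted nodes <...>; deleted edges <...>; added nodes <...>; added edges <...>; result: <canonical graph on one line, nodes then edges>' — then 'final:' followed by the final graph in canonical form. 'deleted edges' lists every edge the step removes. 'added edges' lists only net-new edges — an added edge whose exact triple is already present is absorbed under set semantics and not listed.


step 1: rule r1; match: 0->1, 1->4, 2->3; deleted nodes (none); deleted edges (1,4,d); added nodes (none); added edges (1,3,s); (1,4,s); result: nodes: 0:m1, 1:m3, 2:m1, 3:m3, 4:m2, 5:m3 edges: (0,2,s); (1,2,s); (1,3,s); (1,4,s); (2,3,s); (4,2,s); (4,5,d)
final:
nodes: 0:m1, 1:m3, 2:m1, 3:m3, 4:m2, 5:m3
edges: (0,2,s); (1,2,s); (1,3,s); (1,4,s); (2,3,s); (4,2,s); (4,5,d)


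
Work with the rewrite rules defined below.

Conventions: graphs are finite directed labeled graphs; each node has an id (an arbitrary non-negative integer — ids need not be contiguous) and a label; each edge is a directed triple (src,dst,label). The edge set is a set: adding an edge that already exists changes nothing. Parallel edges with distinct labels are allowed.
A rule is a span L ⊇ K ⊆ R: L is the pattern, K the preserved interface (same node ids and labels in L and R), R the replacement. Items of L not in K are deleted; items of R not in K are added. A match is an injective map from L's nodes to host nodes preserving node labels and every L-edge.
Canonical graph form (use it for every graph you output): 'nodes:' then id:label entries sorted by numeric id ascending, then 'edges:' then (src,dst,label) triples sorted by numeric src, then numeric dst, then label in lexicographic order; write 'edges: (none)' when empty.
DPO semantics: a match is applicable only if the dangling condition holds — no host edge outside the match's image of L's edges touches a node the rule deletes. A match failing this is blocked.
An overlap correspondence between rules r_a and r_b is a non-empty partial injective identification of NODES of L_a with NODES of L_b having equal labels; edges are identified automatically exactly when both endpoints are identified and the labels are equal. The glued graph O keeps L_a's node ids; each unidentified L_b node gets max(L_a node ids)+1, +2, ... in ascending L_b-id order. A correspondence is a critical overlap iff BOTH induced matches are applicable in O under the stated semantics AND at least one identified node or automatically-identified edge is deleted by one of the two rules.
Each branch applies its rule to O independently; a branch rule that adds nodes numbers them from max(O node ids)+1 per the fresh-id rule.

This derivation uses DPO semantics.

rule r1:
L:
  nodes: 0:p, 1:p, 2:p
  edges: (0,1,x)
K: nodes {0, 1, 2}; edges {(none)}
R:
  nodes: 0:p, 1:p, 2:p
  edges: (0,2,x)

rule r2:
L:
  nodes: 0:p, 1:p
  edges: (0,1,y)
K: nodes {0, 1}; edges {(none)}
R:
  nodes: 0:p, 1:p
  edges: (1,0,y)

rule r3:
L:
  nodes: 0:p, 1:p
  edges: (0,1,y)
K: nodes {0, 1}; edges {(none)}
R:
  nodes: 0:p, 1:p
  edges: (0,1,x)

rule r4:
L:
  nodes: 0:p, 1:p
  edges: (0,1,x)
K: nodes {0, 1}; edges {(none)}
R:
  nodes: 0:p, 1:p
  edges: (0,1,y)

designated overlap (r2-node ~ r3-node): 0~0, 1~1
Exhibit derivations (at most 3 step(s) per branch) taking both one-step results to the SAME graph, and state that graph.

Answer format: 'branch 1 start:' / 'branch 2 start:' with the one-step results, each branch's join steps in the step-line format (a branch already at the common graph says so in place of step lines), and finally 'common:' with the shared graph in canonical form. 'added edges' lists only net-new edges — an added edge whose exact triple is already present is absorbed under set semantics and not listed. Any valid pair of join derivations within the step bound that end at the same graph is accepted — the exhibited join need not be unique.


branch 1 start:
nodes: 0:p, 1:p
edges: (1,0,y)
branch 2 start:
nodes: 0:p, 1:p
edges: (0,1,x)
branch 1 step 1: rule r2; match: 0->1, 1->0; deleted nodes (none); deleted edges (1,0,y); added nodes (none); added edges (0,1,y); result: nodes: 0:p, 1:p edges: (0,1,y)
branch 2 step 1: rule r4; match: 0->0, 1->1; deleted nodes (none); deleted edges (0,1,x); added nodes (none); added edges (0,1,y); result: nodes: 0:p, 1:p edges: (0,1,y)
common:
nodes: 0:p, 1:p
edges: (0,1,y)


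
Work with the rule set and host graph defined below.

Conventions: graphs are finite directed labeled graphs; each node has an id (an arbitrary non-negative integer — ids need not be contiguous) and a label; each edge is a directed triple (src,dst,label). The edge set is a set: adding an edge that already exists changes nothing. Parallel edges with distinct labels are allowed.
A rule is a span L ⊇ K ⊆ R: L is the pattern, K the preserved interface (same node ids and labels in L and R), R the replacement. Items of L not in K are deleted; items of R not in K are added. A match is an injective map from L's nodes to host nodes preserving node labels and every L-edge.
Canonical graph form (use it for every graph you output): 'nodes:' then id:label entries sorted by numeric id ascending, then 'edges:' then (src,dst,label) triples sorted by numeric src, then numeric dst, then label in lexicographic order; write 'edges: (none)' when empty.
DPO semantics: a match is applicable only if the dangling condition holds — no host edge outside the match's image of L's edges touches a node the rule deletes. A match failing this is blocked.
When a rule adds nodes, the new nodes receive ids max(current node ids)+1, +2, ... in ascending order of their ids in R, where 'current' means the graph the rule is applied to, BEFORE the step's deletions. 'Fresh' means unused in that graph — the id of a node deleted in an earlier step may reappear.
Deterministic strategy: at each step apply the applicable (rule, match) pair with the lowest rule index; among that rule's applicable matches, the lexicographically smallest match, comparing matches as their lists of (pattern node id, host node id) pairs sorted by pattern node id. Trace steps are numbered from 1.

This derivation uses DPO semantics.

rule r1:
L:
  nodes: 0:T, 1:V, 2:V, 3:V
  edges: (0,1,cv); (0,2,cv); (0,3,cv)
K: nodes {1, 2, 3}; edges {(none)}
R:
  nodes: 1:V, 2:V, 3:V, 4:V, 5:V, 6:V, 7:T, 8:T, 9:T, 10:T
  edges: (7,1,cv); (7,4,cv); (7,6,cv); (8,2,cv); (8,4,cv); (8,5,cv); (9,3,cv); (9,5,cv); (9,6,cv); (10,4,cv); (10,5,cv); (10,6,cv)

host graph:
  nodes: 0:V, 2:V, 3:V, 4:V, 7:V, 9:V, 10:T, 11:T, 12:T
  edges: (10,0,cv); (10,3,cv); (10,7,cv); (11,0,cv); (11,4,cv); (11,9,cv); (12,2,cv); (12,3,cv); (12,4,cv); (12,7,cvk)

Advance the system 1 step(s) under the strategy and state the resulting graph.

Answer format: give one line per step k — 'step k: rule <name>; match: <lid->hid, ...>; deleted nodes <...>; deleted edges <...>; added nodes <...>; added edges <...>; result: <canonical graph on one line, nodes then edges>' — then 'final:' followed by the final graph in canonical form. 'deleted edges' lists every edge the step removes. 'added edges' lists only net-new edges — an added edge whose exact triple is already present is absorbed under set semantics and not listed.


step 1: rule r1; match: 0->10, 1->0, 2->3, 3->7; deleted nodes 10; deleted edges (10,0,cv); (10,3,cv); (10,7,cv); added nodes 13, 14, 15, 16, 17, 18, 19; added edges (16,0,cv); (16,13,cv); (16,15,cv); (17,3,cv); (17,13,cv); (17,14,cv); (18,7,cv); (18,14,cv); (18,15,cv); (19,13,cv); (19,14,cv); (19,15,cv); result: nodes: 0:V, 2:V, 3:V, 4:V, 7:V, 9:V, 11:T, 12:T, 13:V, 14:V, 15:V, 16:T, 17:T, 18:T, 19:T edges: (11,0,cv); (11,4,cv); (11,9,cv); (12,2,cv); (12,3,cv); (12,4,cv); (12,7,cvk); (16,0,cv); (16,13,cv); (16,15,cv); (17,3,cv); (17,13,cv); (17,14,cv); (18,7,cv); (18,14,cv); (18,15,cv); (19,13,cv); (19,14,cv); (19,15,cv)
final:
nodes: 0:V, 2:V, 3:V, 4:V, 7:V, 9:V, 11:T, 12:T, 13:V, 14:V, 15:V, 16:T, 17:T, 18:T, 19:T
edges: (11,0,cv); (11,4,cv); (11,9,cv); (12,2,cv); (12,3,cv); (12,4,cv); (12,7,cvk); (16,0,cv); (16,13,cv); (16,15,cv); (17,3,cv); (17,13,cv); (17,14,cv); (18,7,cv); (18,14,cv); (18,15,cv); (19,13,cv); (19,14,cv); (19,15,cv)
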